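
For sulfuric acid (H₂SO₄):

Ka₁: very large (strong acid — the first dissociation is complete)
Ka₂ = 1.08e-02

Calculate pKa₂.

pKa₂ = -log(Ka₂) = -log(1.08e-02) = 1.97.

pK_{a2} = 1.97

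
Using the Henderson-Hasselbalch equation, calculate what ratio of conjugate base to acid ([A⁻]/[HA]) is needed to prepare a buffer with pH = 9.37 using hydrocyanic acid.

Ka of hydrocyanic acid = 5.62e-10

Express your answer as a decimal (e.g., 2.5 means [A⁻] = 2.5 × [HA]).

pKa = -log(5.62e-10) = 9.2503. pH = pKa + log([A⁻]/[HA]), so log([A⁻]/[HA]) = pH − pKa = 9.37 − 9.2503 = 0.1197. [A⁻]/[HA] = 10^(0.1197) = 1.32

[A⁻]/[HA] = 1.32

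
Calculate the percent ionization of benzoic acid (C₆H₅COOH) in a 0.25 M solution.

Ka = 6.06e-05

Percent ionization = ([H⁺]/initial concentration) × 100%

Using Ka equilibrium: x² + Ka×x - Ka×C = 0. Solving: [H⁺] = 3.8621e-03. Percent = (3.8621e-03/0.25) × 100

Percent ionization = 1.54%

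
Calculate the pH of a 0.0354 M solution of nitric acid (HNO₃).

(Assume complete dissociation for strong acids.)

[H⁺] = 0.0354 M for strong acid. pH = -log[H⁺] = -log(0.0354)

pH = 1.45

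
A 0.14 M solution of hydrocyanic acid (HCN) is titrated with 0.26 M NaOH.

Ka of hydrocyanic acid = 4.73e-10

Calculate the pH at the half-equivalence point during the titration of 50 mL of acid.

At half-equivalence [HA] = [A⁻], so Henderson-Hasselbalch gives pH = pKa = -log(4.73e-10) = 9.33.

pH = pKa = 9.33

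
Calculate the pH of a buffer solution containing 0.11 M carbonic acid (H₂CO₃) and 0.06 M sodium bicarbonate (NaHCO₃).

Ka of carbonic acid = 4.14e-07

pKa = -log(4.14e-07) = 6.38. pH = pKa + log([A⁻]/[HA]) = 6.38 + log(0.06/0.11)

pH = 6.12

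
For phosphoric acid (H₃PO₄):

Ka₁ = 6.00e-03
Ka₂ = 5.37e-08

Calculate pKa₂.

pKa₂ = -log(Ka₂) = -log(5.37e-08) = 7.27.

pK_{a2} = 7.27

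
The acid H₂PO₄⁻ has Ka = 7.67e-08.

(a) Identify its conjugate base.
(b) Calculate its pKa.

(a) The conjugate base is formed by removing one H⁺ from H₂PO₄⁻, giving HPO₄²⁻. (b) pKa = -log(Ka) = -log(7.67e-08) = 7.12.

Conjugate base: HPO₄²⁻; pK_a = 7.12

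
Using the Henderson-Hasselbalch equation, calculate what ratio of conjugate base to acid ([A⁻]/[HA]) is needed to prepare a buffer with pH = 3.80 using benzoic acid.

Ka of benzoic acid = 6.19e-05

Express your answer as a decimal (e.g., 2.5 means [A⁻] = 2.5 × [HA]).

pKa = -log(6.19e-05) = 4.2083. pH = pKa + log([A⁻]/[HA]), so log([A⁻]/[HA]) = pH − pKa = 3.80 − 4.2083 = -0.4083. [A⁻]/[HA] = 10^(-0.4083) = 0.391

[A⁻]/[HA] = 0.391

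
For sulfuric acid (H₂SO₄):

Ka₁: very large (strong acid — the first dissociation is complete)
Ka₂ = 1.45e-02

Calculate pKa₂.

pKa₂ = -log(Ka₂) = -log(1.45e-02) = 1.84.

pK_{a2} = 1.84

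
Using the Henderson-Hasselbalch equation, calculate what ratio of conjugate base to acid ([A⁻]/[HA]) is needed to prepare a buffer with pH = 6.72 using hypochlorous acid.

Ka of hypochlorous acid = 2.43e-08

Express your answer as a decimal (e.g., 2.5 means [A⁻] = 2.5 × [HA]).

pKa = -log(2.43e-08) = 7.6144. pH = pKa + log([A⁻]/[HA]), so log([A⁻]/[HA]) = pH − pKa = 6.72 − 7.6144 = -0.8944. [A⁻]/[HA] = 10^(-0.8944) = 0.128

[A⁻]/[HA] = 0.128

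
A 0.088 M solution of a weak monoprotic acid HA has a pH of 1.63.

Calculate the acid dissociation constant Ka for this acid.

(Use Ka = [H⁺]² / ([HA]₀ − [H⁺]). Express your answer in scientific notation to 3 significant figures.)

[H⁺] = 10^(−pH) = 10^(−1.63) = 2.344e-02 M. For HA ⇌ H⁺ + A⁻, Ka = [H⁺][A⁻]/[HA] = [H⁺]² / ([HA]₀ − [H⁺]) = (2.344e-02)² / (0.088 − 2.344e-02) = 8.51e-03.

K_a = 8.51e-03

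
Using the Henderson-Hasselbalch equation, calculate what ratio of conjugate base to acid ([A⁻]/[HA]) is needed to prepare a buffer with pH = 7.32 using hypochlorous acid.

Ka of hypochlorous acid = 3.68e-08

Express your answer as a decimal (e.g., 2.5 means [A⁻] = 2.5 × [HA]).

pKa = -log(3.68e-08) = 7.4342. pH = pKa + log([A⁻]/[HA]), so log([A⁻]/[HA]) = pH − pKa = 7.32 − 7.4342 = -0.1142. [A⁻]/[HA] = 10^(-0.1142) = 0.769

[A⁻]/[HA] = 0.769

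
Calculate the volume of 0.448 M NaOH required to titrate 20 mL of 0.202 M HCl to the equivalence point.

At equivalence: moles acid = moles base. moles HCl = 0.202 × 20/1000 = 0.00404 mol. V_base = moles / 0.448 × 1000 = 9.0 mL.

V_{base} = 9.0 mL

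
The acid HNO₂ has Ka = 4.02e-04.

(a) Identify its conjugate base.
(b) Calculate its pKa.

(a) The conjugate base is formed by removing one H⁺ from HNO₂, giving NO₂⁻. (b) pKa = -log(Ka) = -log(4.02e-04) = 3.40.

Conjugate base: NO₂⁻; pK_a = 3.40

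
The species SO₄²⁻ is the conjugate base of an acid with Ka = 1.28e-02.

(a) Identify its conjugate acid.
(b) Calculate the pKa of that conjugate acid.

(a) The conjugate acid is formed by adding one H⁺ to SO₄²⁻, giving HSO₄⁻. (b) pKa = -log(Ka) = -log(1.28e-02) = 1.89.

Conjugate acid: HSO₄⁻; pK_a = 1.89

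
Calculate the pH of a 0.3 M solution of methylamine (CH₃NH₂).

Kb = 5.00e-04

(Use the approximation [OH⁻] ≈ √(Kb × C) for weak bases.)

[OH⁻] = √(Kb × C) = √(5.00e-04 × 0.3) = 1.2247e-02. pOH = 1.91, pH = 14 - pOH

pH = 12.09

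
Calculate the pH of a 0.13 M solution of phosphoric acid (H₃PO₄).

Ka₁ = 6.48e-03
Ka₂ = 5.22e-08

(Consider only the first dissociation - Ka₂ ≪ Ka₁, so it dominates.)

First dissociation dominates. From Ka₁ = [H⁺][HA⁻]/[H₂A], x² + Ka₁·x − Ka₁·C = 0 with C = 0.13 M and Ka₁ = 6.48e-03. Solving: [H⁺] = (−Ka₁ + √(Ka₁² + 4·Ka₁·C)) / 2 = 2.5964e-02 M. pH = -log(2.5964e-02) = 1.59.

pH = 1.59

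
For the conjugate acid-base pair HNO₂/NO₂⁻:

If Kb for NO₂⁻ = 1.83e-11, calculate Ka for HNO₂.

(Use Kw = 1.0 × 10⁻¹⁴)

For a conjugate pair Ka × Kb = Kw, so Ka = Kw/Kb = 1.0 × 10⁻¹⁴ / 1.83e-11 = 5.46e-04.

K_a = 5.46e-04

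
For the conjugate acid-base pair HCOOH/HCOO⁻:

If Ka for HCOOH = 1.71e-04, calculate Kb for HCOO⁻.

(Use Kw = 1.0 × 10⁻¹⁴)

For a conjugate pair Ka × Kb = Kw, so Kb = Kw/Ka = 1.0 × 10⁻¹⁴ / 1.71e-04 = 5.85e-11.

K_b = 5.85e-11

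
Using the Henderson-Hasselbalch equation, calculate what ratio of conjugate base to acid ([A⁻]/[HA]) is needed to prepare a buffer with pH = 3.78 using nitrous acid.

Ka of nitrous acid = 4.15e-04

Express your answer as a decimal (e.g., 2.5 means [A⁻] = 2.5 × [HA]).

pKa = -log(4.15e-04) = 3.3820. pH = pKa + log([A⁻]/[HA]), so log([A⁻]/[HA]) = pH − pKa = 3.78 − 3.3820 = 0.3980. [A⁻]/[HA] = 10^(0.3980) = 2.50

[A⁻]/[HA] = 2.50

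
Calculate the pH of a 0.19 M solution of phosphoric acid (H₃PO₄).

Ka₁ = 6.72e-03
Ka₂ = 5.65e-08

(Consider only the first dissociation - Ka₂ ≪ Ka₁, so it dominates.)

First dissociation dominates. From Ka₁ = [H⁺][HA⁻]/[H₂A], x² + Ka₁·x − Ka₁·C = 0 with C = 0.19 M and Ka₁ = 6.72e-03. Solving: [H⁺] = (−Ka₁ + √(Ka₁² + 4·Ka₁·C)) / 2 = 3.2530e-02 M. pH = -log(3.2530e-02) = 1.49.

pH = 1.49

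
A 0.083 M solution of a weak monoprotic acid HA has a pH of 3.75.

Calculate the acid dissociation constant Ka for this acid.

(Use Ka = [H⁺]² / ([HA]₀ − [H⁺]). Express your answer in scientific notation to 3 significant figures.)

[H⁺] = 10^(−pH) = 10^(−3.75) = 1.778e-04 M. For HA ⇌ H⁺ + A⁻, Ka = [H⁺][A⁻]/[HA] = [H⁺]² / ([HA]₀ − [H⁺]) = (1.778e-04)² / (0.083 − 1.778e-04) = 3.82e-07.

K_a = 3.82e-07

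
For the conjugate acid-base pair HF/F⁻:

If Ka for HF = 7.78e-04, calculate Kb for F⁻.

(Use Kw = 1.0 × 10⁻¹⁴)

For a conjugate pair Ka × Kb = Kw, so Kb = Kw/Ka = 1.0 × 10⁻¹⁴ / 7.78e-04 = 1.29e-11.

K_b = 1.29e-11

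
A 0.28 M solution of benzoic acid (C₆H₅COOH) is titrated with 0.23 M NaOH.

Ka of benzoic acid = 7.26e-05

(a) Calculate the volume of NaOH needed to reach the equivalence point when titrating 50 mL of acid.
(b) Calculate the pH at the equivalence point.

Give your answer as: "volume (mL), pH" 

moles acid = 0.28 × 50/1000 = 0.014 mol; V_base = moles/0.23 × 1000 = 60.9 mL. At equivalence only the conjugate base is present: [A⁻] = 0.014/0.111 = 1.2627e-01 M. Kb = Kw/Ka = 1.38e-10; [OH⁻] = √(Kb × [A⁻]) = 4.1705e-06; pOH = 5.38; pH = 14 - pOH = 8.62.

V = 60.9 mL, pH = 8.62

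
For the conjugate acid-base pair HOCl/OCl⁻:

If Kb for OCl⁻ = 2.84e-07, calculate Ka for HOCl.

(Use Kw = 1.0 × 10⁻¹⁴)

For a conjugate pair Ka × Kb = Kw, so Ka = Kw/Kb = 1.0 × 10⁻¹⁴ / 2.84e-07 = 3.52e-08.

K_a = 3.52e-08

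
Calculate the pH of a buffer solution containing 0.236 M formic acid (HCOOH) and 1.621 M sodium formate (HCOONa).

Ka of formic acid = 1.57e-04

pKa = -log(1.57e-04) = 3.80. pH = pKa + log([A⁻]/[HA]) = 3.80 + log(1.621/0.236)

pH = 4.64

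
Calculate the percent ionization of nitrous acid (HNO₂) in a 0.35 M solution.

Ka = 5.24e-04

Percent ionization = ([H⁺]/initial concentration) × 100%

Using Ka equilibrium: x² + Ka×x - Ka×C = 0. Solving: [H⁺] = 1.3283e-02. Percent = (1.3283e-02/0.35) × 100

Percent ionization = 3.8%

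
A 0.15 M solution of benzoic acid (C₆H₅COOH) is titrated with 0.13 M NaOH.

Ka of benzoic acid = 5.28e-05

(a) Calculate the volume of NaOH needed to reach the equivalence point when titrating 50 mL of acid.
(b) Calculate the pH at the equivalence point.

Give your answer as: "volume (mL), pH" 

moles acid = 0.15 × 50/1000 = 0.0075 mol; V_base = moles/0.13 × 1000 = 57.7 mL. At equivalence only the conjugate base is present: [A⁻] = 0.0075/0.108 = 6.9643e-02 M. Kb = Kw/Ka = 1.89e-10; [OH⁻] = √(Kb × [A⁻]) = 3.6318e-06; pOH = 5.44; pH = 14 - pOH = 8.56.

V = 57.7 mL, pH = 8.56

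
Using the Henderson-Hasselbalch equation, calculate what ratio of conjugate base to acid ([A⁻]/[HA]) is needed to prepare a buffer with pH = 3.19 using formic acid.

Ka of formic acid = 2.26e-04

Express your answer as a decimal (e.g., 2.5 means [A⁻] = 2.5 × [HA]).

pKa = -log(2.26e-04) = 3.6459. pH = pKa + log([A⁻]/[HA]), so log([A⁻]/[HA]) = pH − pKa = 3.19 − 3.6459 = -0.4559. [A⁻]/[HA] = 10^(-0.4559) = 0.350

[A⁻]/[HA] = 0.350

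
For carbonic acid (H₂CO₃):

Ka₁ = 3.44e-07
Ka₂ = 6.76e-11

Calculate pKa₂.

pKa₂ = -log(Ka₂) = -log(6.76e-11) = 10.17.

pK_{a2} = 10.17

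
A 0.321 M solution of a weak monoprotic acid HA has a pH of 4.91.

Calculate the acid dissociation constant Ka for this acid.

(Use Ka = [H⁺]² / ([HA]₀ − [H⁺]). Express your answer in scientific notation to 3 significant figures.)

[H⁺] = 10^(−pH) = 10^(−4.91) = 1.230e-05 M. For HA ⇌ H⁺ + A⁻, Ka = [H⁺][A⁻]/[HA] = [H⁺]² / ([HA]₀ − [H⁺]) = (1.230e-05)² / (0.321 − 1.230e-05) = 4.72e-10.

K_a = 4.72e-10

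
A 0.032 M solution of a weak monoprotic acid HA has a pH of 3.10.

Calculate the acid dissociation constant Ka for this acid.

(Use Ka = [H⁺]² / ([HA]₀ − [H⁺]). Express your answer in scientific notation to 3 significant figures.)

[H⁺] = 10^(−pH) = 10^(−3.10) = 7.943e-04 M. For HA ⇌ H⁺ + A⁻, Ka = [H⁺][A⁻]/[HA] = [H⁺]² / ([HA]₀ − [H⁺]) = (7.943e-04)² / (0.032 − 7.943e-04) = 2.02e-05.

K_a = 2.02e-05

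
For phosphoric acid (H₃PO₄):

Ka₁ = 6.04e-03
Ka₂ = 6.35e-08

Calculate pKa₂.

pKa₂ = -log(Ka₂) = -log(6.35e-08) = 7.20.

pK_{a2} = 7.20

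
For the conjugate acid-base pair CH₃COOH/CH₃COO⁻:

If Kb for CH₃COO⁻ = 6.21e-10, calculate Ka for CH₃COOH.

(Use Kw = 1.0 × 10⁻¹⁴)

For a conjugate pair Ka × Kb = Kw, so Ka = Kw/Kb = 1.0 × 10⁻¹⁴ / 6.21e-10 = 1.61e-05.

K_a = 1.61e-05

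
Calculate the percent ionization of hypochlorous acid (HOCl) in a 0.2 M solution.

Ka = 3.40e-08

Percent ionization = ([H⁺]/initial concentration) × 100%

Using Ka equilibrium: x² + Ka×x - Ka×C = 0. Solving: [H⁺] = 8.2445e-05. Percent = (8.2445e-05/0.2) × 100

Percent ionization = 0.0412%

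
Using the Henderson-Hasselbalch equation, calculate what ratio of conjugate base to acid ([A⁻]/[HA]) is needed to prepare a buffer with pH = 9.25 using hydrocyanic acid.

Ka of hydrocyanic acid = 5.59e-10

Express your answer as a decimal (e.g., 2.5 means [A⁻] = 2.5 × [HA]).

pKa = -log(5.59e-10) = 9.2526. pH = pKa + log([A⁻]/[HA]), so log([A⁻]/[HA]) = pH − pKa = 9.25 − 9.2526 = -0.0026. [A⁻]/[HA] = 10^(-0.0026) = 0.994

[A⁻]/[HA] = 0.994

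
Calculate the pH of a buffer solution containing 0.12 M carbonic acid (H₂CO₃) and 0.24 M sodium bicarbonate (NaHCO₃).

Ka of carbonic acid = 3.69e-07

pKa = -log(3.69e-07) = 6.43. pH = pKa + log([A⁻]/[HA]) = 6.43 + log(0.24/0.12)

pH = 6.73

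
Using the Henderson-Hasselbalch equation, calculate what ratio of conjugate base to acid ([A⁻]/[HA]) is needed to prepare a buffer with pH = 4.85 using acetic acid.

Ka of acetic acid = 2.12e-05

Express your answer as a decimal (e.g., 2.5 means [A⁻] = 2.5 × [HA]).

pKa = -log(2.12e-05) = 4.6737. pH = pKa + log([A⁻]/[HA]), so log([A⁻]/[HA]) = pH − pKa = 4.85 − 4.6737 = 0.1763. [A⁻]/[HA] = 10^(0.1763) = 1.50

[A⁻]/[HA] = 1.50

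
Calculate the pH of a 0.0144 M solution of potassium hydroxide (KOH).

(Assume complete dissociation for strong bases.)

[OH⁻] = 0.0144 M for strong base. pOH = -log[OH⁻] = 1.84, pH = 14 - pOH

pH = 12.16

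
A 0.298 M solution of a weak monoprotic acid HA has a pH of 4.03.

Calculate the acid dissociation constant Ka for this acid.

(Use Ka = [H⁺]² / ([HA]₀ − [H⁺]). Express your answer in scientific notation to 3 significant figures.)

[H⁺] = 10^(−pH) = 10^(−4.03) = 9.333e-05 M. For HA ⇌ H⁺ + A⁻, Ka = [H⁺][A⁻]/[HA] = [H⁺]² / ([HA]₀ − [H⁺]) = (9.333e-05)² / (0.298 − 9.333e-05) = 2.92e-08.

K_a = 2.92e-08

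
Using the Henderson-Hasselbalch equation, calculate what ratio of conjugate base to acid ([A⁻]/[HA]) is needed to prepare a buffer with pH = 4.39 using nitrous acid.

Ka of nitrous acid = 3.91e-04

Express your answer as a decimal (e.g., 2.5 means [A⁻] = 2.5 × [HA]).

pKa = -log(3.91e-04) = 3.4078. pH = pKa + log([A⁻]/[HA]), so log([A⁻]/[HA]) = pH − pKa = 4.39 − 3.4078 = 0.9822. [A⁻]/[HA] = 10^(0.9822) = 9.60

[A⁻]/[HA] = 9.60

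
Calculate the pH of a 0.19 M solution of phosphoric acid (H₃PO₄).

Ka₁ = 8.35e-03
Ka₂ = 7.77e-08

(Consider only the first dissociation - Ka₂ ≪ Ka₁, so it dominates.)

First dissociation dominates. From Ka₁ = [H⁺][HA⁻]/[H₂A], x² + Ka₁·x − Ka₁·C = 0 with C = 0.19 M and Ka₁ = 8.35e-03. Solving: [H⁺] = (−Ka₁ + √(Ka₁² + 4·Ka₁·C)) / 2 = 3.5874e-02 M. pH = -log(3.5874e-02) = 1.45.

pH = 1.45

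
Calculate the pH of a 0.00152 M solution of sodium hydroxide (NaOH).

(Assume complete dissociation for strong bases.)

[OH⁻] = 0.00152 M for strong base. pOH = -log[OH⁻] = 2.82, pH = 14 - pOH

pH = 11.18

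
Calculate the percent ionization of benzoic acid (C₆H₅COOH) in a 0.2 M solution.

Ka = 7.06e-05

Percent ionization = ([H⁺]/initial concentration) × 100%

Using Ka equilibrium: x² + Ka×x - Ka×C = 0. Solving: [H⁺] = 3.7225e-03. Percent = (3.7225e-03/0.2) × 100

Percent ionization = 1.86%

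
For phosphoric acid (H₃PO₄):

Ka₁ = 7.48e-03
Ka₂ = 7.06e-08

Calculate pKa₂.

pKa₂ = -log(Ka₂) = -log(7.06e-08) = 7.15.

pK_{a2} = 7.15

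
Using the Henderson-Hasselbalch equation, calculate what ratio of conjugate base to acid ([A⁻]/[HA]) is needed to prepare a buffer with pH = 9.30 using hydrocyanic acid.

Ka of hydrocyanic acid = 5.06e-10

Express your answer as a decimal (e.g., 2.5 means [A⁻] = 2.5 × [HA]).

pKa = -log(5.06e-10) = 9.2958. pH = pKa + log([A⁻]/[HA]), so log([A⁻]/[HA]) = pH − pKa = 9.30 − 9.2958 = 0.0042. [A⁻]/[HA] = 10^(0.0042) = 1.01

[A⁻]/[HA] = 1.01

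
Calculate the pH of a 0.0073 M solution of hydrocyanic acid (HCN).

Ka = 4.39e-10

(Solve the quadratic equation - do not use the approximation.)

x² + Ka×x - Ka×C = 0. Using quadratic formula: [H⁺] = 1.7899e-06

pH = 5.75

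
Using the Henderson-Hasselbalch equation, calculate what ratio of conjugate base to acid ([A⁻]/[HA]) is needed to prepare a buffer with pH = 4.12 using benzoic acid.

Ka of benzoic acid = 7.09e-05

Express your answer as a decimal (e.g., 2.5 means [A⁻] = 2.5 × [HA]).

pKa = -log(7.09e-05) = 4.1494. pH = pKa + log([A⁻]/[HA]), so log([A⁻]/[HA]) = pH − pKa = 4.12 − 4.1494 = -0.0294. [A⁻]/[HA] = 10^(-0.0294) = 0.935

[A⁻]/[HA] = 0.935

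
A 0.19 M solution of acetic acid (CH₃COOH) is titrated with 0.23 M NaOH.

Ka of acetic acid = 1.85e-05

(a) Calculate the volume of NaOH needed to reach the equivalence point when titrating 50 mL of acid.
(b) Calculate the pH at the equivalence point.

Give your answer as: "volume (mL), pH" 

moles acid = 0.19 × 50/1000 = 0.0095 mol; V_base = moles/0.23 × 1000 = 41.3 mL. At equivalence only the conjugate base is present: [A⁻] = 0.0095/0.091 = 1.0405e-01 M. Kb = Kw/Ka = 5.41e-10; [OH⁻] = √(Kb × [A⁻]) = 7.4995e-06; pOH = 5.12; pH = 14 - pOH = 8.88.

V = 41.3 mL, pH = 8.88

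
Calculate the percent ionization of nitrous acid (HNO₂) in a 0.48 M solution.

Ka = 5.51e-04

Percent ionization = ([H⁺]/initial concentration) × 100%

Using Ka equilibrium: x² + Ka×x - Ka×C = 0. Solving: [H⁺] = 1.5990e-02. Percent = (1.5990e-02/0.48) × 100

Percent ionization = 3.33%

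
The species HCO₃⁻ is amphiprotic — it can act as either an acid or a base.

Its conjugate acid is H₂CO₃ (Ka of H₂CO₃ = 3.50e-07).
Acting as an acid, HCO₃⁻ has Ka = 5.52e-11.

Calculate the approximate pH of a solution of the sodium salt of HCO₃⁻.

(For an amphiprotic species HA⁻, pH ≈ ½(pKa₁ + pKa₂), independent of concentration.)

pKa₁ = -log(3.50e-07) = 6.46; pKa₂ = -log(5.52e-11) = 10.26. For an amphiprotic species, pH ≈ ½(pKa₁ + pKa₂) = ½(6.46 + 10.26) = 8.36.

pH = 8.36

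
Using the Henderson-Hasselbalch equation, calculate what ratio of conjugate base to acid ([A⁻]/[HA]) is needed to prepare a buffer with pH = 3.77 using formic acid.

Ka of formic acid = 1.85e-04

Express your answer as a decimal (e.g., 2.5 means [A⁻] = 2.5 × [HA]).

pKa = -log(1.85e-04) = 3.7328. pH = pKa + log([A⁻]/[HA]), so log([A⁻]/[HA]) = pH − pKa = 3.77 − 3.7328 = 0.0372. [A⁻]/[HA] = 10^(0.0372) = 1.09

[A⁻]/[HA] = 1.09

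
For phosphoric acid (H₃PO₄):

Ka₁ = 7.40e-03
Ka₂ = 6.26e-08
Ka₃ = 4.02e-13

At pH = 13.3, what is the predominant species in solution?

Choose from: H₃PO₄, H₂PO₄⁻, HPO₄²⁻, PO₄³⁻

pKa₁ = 2.13, pKa₂ = 7.20, pKa₃ = 12.40. For a polyprotic acid the predominant species crosses at each pKa: below pKa_n the protonated form dominates, above it the deprotonated form does. At pH = 13.3, the predominant species is PO₄³⁻.

PO₄³⁻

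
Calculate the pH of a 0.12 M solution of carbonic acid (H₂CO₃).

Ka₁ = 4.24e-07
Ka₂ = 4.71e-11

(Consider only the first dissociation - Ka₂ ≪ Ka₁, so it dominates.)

First dissociation dominates. From Ka₁ = [H⁺][HA⁻]/[H₂A], x² + Ka₁·x − Ka₁·C = 0 with C = 0.12 M and Ka₁ = 4.24e-07. Solving: [H⁺] = (−Ka₁ + √(Ka₁² + 4·Ka₁·C)) / 2 = 2.2535e-04 M. pH = -log(2.2535e-04) = 3.65.

pH = 3.65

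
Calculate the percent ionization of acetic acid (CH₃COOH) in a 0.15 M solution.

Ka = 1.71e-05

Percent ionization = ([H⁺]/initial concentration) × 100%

Using Ka equilibrium: x² + Ka×x - Ka×C = 0. Solving: [H⁺] = 1.5930e-03. Percent = (1.5930e-03/0.15) × 100

Percent ionization = 1.06%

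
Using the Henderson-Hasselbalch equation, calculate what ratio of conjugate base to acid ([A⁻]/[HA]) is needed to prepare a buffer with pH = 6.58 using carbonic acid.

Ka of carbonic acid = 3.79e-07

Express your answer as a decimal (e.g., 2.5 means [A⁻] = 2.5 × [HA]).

pKa = -log(3.79e-07) = 6.4214. pH = pKa + log([A⁻]/[HA]), so log([A⁻]/[HA]) = pH − pKa = 6.58 − 6.4214 = 0.1586. [A⁻]/[HA] = 10^(0.1586) = 1.44

[A⁻]/[HA] = 1.44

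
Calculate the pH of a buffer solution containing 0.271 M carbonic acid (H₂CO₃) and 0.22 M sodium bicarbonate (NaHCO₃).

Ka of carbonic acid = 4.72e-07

pKa = -log(4.72e-07) = 6.33. pH = pKa + log([A⁻]/[HA]) = 6.33 + log(0.22/0.271)

pH = 6.24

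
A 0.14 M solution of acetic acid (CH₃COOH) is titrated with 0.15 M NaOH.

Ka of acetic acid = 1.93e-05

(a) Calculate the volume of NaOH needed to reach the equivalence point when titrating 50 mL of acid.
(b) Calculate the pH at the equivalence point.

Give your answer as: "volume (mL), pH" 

moles acid = 0.14 × 50/1000 = 0.007 mol; V_base = moles/0.15 × 1000 = 46.7 mL. At equivalence only the conjugate base is present: [A⁻] = 0.007/0.097 = 7.2414e-02 M. Kb = Kw/Ka = 5.18e-10; [OH⁻] = √(Kb × [A⁻]) = 6.1254e-06; pOH = 5.21; pH = 14 - pOH = 8.79.

V = 46.7 mL, pH = 8.79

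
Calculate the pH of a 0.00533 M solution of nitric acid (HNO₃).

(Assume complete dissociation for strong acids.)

[H⁺] = 0.00533 M for strong acid. pH = -log[H⁺] = -log(0.00533)

pH = 2.27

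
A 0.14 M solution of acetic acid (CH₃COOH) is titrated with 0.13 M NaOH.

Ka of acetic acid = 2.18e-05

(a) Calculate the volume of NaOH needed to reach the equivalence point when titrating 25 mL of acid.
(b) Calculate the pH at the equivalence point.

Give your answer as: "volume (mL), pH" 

moles acid = 0.14 × 25/1000 = 0.0035 mol; V_base = moles/0.13 × 1000 = 26.9 mL. At equivalence only the conjugate base is present: [A⁻] = 0.0035/0.052 = 6.7407e-02 M. Kb = Kw/Ka = 4.59e-10; [OH⁻] = √(Kb × [A⁻]) = 5.5607e-06; pOH = 5.25; pH = 14 - pOH = 8.75.

V = 26.9 mL, pH = 8.75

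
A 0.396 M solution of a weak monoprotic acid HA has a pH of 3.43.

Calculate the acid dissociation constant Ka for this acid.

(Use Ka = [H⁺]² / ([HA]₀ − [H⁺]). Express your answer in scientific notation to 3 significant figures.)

[H⁺] = 10^(−pH) = 10^(−3.43) = 3.715e-04 M. For HA ⇌ H⁺ + A⁻, Ka = [H⁺][A⁻]/[HA] = [H⁺]² / ([HA]₀ − [H⁺]) = (3.715e-04)² / (0.396 − 3.715e-04) = 3.49e-07.

K_a = 3.49e-07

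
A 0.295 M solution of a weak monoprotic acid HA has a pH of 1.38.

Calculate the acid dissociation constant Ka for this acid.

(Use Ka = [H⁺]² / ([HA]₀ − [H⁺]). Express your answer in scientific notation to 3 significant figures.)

[H⁺] = 10^(−pH) = 10^(−1.38) = 4.169e-02 M. For HA ⇌ H⁺ + A⁻, Ka = [H⁺][A⁻]/[HA] = [H⁺]² / ([HA]₀ − [H⁺]) = (4.169e-02)² / (0.295 − 4.169e-02) = 6.86e-03.

K_a = 6.86e-03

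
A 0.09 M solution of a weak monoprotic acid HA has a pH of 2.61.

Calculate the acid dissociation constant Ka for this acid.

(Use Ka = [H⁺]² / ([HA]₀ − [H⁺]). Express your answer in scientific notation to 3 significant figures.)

[H⁺] = 10^(−pH) = 10^(−2.61) = 2.455e-03 M. For HA ⇌ H⁺ + A⁻, Ka = [H⁺][A⁻]/[HA] = [H⁺]² / ([HA]₀ − [H⁺]) = (2.455e-03)² / (0.09 − 2.455e-03) = 6.88e-05.

K_a = 6.88e-05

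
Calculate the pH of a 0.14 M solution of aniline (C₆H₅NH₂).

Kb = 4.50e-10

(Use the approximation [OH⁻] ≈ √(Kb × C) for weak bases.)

[OH⁻] = √(Kb × C) = √(4.50e-10 × 0.14) = 7.9373e-06. pOH = 5.10, pH = 14 - pOH

pH = 8.90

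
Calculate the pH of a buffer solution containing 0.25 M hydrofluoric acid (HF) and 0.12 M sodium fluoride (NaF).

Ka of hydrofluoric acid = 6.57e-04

pKa = -log(6.57e-04) = 3.18. pH = pKa + log([A⁻]/[HA]) = 3.18 + log(0.12/0.25)

pH = 2.86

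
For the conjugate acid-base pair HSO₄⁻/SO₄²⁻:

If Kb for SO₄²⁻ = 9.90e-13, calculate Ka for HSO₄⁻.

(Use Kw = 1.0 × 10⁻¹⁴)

For a conjugate pair Ka × Kb = Kw, so Ka = Kw/Kb = 1.0 × 10⁻¹⁴ / 9.90e-13 = 1.01e-02.

K_a = 1.01e-02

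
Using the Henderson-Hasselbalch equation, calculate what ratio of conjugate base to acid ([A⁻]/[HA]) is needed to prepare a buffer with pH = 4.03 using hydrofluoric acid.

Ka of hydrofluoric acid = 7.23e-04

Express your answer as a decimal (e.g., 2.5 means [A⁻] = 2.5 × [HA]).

pKa = -log(7.23e-04) = 3.1409. pH = pKa + log([A⁻]/[HA]), so log([A⁻]/[HA]) = pH − pKa = 4.03 − 3.1409 = 0.8891. [A⁻]/[HA] = 10^(0.8891) = 7.75

[A⁻]/[HA] = 7.75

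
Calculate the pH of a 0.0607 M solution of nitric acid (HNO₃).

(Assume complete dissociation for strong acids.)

[H⁺] = 0.0607 M for strong acid. pH = -log[H⁺] = -log(0.0607)

pH = 1.22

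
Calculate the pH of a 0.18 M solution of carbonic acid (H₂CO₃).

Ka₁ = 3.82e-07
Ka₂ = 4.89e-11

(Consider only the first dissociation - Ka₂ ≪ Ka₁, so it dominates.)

First dissociation dominates. From Ka₁ = [H⁺][HA⁻]/[H₂A], x² + Ka₁·x − Ka₁·C = 0 with C = 0.18 M and Ka₁ = 3.82e-07. Solving: [H⁺] = (−Ka₁ + √(Ka₁² + 4·Ka₁·C)) / 2 = 2.6203e-04 M. pH = -log(2.6203e-04) = 3.58.

pH = 3.58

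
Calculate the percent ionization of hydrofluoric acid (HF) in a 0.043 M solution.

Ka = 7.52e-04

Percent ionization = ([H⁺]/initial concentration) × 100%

Using Ka equilibrium: x² + Ka×x - Ka×C = 0. Solving: [H⁺] = 5.3229e-03. Percent = (5.3229e-03/0.043) × 100

Percent ionization = 12.4%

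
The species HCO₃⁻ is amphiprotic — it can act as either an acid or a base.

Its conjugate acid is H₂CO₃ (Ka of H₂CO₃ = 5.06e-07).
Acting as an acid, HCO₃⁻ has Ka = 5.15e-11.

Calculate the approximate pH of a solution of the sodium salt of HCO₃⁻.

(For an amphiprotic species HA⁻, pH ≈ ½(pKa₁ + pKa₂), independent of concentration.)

pKa₁ = -log(5.06e-07) = 6.30; pKa₂ = -log(5.15e-11) = 10.29. For an amphiprotic species, pH ≈ ½(pKa₁ + pKa₂) = ½(6.30 + 10.29) = 8.29.

pH = 8.29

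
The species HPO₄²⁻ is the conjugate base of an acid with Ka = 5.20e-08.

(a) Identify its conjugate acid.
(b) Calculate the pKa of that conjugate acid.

(a) The conjugate acid is formed by adding one H⁺ to HPO₄²⁻, giving H₂PO₄⁻. (b) pKa = -log(Ka) = -log(5.20e-08) = 7.28.

Conjugate acid: H₂PO₄⁻; pK_a = 7.28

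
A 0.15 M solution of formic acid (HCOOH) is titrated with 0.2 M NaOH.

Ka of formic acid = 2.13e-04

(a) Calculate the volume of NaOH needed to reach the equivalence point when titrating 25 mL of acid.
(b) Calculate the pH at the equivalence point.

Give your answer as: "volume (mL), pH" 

moles acid = 0.15 × 25/1000 = 0.00375 mol; V_base = moles/0.2 × 1000 = 18.8 mL. At equivalence only the conjugate base is present: [A⁻] = 0.00375/0.044 = 8.5714e-02 M. Kb = Kw/Ka = 4.69e-11; [OH⁻] = √(Kb × [A⁻]) = 2.0060e-06; pOH = 5.70; pH = 14 - pOH = 8.30.

V = 18.8 mL, pH = 8.30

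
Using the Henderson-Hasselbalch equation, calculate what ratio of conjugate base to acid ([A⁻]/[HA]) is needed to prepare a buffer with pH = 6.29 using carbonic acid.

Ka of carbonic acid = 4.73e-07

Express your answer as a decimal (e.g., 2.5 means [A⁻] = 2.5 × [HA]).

pKa = -log(4.73e-07) = 6.3251. pH = pKa + log([A⁻]/[HA]), so log([A⁻]/[HA]) = pH − pKa = 6.29 − 6.3251 = -0.0351. [A⁻]/[HA] = 10^(-0.0351) = 0.922

[A⁻]/[HA] = 0.922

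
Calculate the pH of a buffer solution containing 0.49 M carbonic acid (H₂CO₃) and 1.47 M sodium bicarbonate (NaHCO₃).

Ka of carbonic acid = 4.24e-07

pKa = -log(4.24e-07) = 6.37. pH = pKa + log([A⁻]/[HA]) = 6.37 + log(1.47/0.49)

pH = 6.85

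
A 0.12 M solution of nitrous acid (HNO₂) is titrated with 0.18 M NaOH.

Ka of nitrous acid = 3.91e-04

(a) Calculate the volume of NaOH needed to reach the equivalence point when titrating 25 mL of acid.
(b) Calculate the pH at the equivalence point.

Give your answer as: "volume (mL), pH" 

moles acid = 0.12 × 25/1000 = 0.003 mol; V_base = moles/0.18 × 1000 = 16.7 mL. At equivalence only the conjugate base is present: [A⁻] = 0.003/0.042 = 7.2000e-02 M. Kb = Kw/Ka = 2.56e-11; [OH⁻] = √(Kb × [A⁻]) = 1.3570e-06; pOH = 5.87; pH = 14 - pOH = 8.13.

V = 16.7 mL, pH = 8.13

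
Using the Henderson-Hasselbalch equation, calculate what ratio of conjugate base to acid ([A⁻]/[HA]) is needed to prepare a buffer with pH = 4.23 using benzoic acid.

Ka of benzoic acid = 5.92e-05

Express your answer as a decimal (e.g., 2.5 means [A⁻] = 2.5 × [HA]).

pKa = -log(5.92e-05) = 4.2277. pH = pKa + log([A⁻]/[HA]), so log([A⁻]/[HA]) = pH − pKa = 4.23 − 4.2277 = 0.0023. [A⁻]/[HA] = 10^(0.0023) = 1.01

[A⁻]/[HA] = 1.01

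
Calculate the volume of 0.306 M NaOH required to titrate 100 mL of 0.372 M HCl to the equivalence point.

At equivalence: moles acid = moles base. moles HCl = 0.372 × 100/1000 = 0.0372 mol. V_base = moles / 0.306 × 1000 = 121.6 mL.

V_{base} = 121.6 mL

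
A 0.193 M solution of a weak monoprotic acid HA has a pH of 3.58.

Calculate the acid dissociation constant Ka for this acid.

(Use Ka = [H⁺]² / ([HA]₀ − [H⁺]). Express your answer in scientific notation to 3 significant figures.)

[H⁺] = 10^(−pH) = 10^(−3.58) = 2.630e-04 M. For HA ⇌ H⁺ + A⁻, Ka = [H⁺][A⁻]/[HA] = [H⁺]² / ([HA]₀ − [H⁺]) = (2.630e-04)² / (0.193 − 2.630e-04) = 3.59e-07.

K_a = 3.59e-07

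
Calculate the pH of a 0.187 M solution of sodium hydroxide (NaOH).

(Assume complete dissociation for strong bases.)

[OH⁻] = 0.187 M for strong base. pOH = -log[OH⁻] = 0.73, pH = 14 - pOH

pH = 13.27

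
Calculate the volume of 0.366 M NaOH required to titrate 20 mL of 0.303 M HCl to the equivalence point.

At equivalence: moles acid = moles base. moles HCl = 0.303 × 20/1000 = 0.00606 mol. V_base = moles / 0.366 × 1000 = 16.6 mL.

V_{base} = 16.6 mL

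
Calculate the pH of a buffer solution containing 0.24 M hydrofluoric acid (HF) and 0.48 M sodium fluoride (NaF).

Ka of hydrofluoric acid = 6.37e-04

pKa = -log(6.37e-04) = 3.20. pH = pKa + log([A⁻]/[HA]) = 3.20 + log(0.48/0.24)

pH = 3.50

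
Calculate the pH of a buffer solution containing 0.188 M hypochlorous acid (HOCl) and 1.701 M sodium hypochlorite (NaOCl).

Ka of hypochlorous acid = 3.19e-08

pKa = -log(3.19e-08) = 7.50. pH = pKa + log([A⁻]/[HA]) = 7.50 + log(1.701/0.188)

pH = 8.45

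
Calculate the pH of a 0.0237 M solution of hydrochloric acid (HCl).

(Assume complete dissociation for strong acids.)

[H⁺] = 0.0237 M for strong acid. pH = -log[H⁺] = -log(0.0237)

pH = 1.63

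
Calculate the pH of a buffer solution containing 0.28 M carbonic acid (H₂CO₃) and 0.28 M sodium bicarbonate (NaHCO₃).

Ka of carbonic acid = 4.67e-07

pKa = -log(4.67e-07) = 6.33. pH = pKa + log([A⁻]/[HA]) = 6.33 + log(0.28/0.28)

pH = 6.33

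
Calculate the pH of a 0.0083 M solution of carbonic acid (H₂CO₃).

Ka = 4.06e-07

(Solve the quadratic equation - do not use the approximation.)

x² + Ka×x - Ka×C = 0. Using quadratic formula: [H⁺] = 5.7847e-05

pH = 4.24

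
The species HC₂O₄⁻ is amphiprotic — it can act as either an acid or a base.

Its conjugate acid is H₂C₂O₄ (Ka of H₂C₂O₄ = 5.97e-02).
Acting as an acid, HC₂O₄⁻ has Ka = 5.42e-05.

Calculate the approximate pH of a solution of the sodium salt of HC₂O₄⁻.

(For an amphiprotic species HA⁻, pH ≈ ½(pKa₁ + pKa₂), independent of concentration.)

pKa₁ = -log(5.97e-02) = 1.22; pKa₂ = -log(5.42e-05) = 4.27. For an amphiprotic species, pH ≈ ½(pKa₁ + pKa₂) = ½(1.22 + 4.27) = 2.75.

pH = 2.75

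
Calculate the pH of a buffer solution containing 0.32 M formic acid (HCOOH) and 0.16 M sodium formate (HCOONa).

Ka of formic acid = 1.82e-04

pKa = -log(1.82e-04) = 3.74. pH = pKa + log([A⁻]/[HA]) = 3.74 + log(0.16/0.32)

pH = 3.44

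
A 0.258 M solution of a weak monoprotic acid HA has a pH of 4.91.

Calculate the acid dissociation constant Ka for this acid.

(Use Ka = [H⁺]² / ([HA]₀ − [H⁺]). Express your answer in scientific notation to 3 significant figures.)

[H⁺] = 10^(−pH) = 10^(−4.91) = 1.230e-05 M. For HA ⇌ H⁺ + A⁻, Ka = [H⁺][A⁻]/[HA] = [H⁺]² / ([HA]₀ − [H⁺]) = (1.230e-05)² / (0.258 − 1.230e-05) = 5.87e-10.

K_a = 5.87e-10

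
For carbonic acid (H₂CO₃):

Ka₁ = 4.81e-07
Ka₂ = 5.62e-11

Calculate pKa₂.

pKa₂ = -log(Ka₂) = -log(5.62e-11) = 10.25.

pK_{a2} = 10.25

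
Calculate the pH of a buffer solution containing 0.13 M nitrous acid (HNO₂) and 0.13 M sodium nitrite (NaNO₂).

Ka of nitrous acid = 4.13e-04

pKa = -log(4.13e-04) = 3.38. pH = pKa + log([A⁻]/[HA]) = 3.38 + log(0.13/0.13)

pH = 3.38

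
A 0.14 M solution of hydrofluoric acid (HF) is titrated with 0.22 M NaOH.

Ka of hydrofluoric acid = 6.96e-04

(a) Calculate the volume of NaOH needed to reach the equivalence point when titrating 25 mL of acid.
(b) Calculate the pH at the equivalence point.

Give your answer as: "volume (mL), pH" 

moles acid = 0.14 × 25/1000 = 0.0035 mol; V_base = moles/0.22 × 1000 = 15.9 mL. At equivalence only the conjugate base is present: [A⁻] = 0.0035/0.041 = 8.5556e-02 M. Kb = Kw/Ka = 1.44e-11; [OH⁻] = √(Kb × [A⁻]) = 1.1087e-06; pOH = 5.96; pH = 14 - pOH = 8.04.

V = 15.9 mL, pH = 8.04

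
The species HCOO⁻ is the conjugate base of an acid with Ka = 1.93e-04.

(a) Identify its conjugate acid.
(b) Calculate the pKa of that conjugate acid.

(a) The conjugate acid is formed by adding one H⁺ to HCOO⁻, giving HCOOH. (b) pKa = -log(Ka) = -log(1.93e-04) = 3.71.

Conjugate acid: HCOOH; pK_a = 3.71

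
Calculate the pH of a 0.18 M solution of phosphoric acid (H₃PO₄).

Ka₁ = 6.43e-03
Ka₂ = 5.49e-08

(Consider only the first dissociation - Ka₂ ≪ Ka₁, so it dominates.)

First dissociation dominates. From Ka₁ = [H⁺][HA⁻]/[H₂A], x² + Ka₁·x − Ka₁·C = 0 with C = 0.18 M and Ka₁ = 6.43e-03. Solving: [H⁺] = (−Ka₁ + √(Ka₁² + 4·Ka₁·C)) / 2 = 3.0957e-02 M. pH = -log(3.0957e-02) = 1.51.

pH = 1.51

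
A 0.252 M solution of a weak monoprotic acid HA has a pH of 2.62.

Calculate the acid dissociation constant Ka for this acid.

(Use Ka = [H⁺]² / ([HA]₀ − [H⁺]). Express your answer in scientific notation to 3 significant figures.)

[H⁺] = 10^(−pH) = 10^(−2.62) = 2.399e-03 M. For HA ⇌ H⁺ + A⁻, Ka = [H⁺][A⁻]/[HA] = [H⁺]² / ([HA]₀ − [H⁺]) = (2.399e-03)² / (0.252 − 2.399e-03) = 2.31e-05.

K_a = 2.31e-05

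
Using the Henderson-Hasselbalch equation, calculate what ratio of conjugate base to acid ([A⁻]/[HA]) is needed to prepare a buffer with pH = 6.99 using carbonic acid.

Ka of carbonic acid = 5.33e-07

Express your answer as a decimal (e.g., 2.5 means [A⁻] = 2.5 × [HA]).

pKa = -log(5.33e-07) = 6.2733. pH = pKa + log([A⁻]/[HA]), so log([A⁻]/[HA]) = pH − pKa = 6.99 − 6.2733 = 0.7167. [A⁻]/[HA] = 10^(0.7167) = 5.21

[A⁻]/[HA] = 5.21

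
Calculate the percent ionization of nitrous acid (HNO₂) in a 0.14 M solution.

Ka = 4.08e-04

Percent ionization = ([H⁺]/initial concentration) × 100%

Using Ka equilibrium: x² + Ka×x - Ka×C = 0. Solving: [H⁺] = 7.3565e-03. Percent = (7.3565e-03/0.14) × 100

Percent ionization = 5.25%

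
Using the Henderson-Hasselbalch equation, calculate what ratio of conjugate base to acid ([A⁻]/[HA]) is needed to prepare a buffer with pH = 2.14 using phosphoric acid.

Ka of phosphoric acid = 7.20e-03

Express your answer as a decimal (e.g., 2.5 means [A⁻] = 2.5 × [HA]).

pKa = -log(7.20e-03) = 2.1427. pH = pKa + log([A⁻]/[HA]), so log([A⁻]/[HA]) = pH − pKa = 2.14 − 2.1427 = -0.0027. [A⁻]/[HA] = 10^(-0.0027) = 0.994

[A⁻]/[HA] = 0.994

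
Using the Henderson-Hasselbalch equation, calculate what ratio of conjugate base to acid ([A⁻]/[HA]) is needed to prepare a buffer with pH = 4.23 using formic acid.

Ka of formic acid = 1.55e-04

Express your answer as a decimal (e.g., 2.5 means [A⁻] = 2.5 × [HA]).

pKa = -log(1.55e-04) = 3.8097. pH = pKa + log([A⁻]/[HA]), so log([A⁻]/[HA]) = pH − pKa = 4.23 − 3.8097 = 0.4203. [A⁻]/[HA] = 10^(0.4203) = 2.63

[A⁻]/[HA] = 2.63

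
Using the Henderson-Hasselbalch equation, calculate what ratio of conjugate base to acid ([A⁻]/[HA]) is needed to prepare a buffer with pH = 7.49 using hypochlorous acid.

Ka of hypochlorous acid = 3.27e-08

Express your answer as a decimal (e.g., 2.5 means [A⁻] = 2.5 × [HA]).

pKa = -log(3.27e-08) = 7.4855. pH = pKa + log([A⁻]/[HA]), so log([A⁻]/[HA]) = pH − pKa = 7.49 − 7.4855 = 0.0045. [A⁻]/[HA] = 10^(0.0045) = 1.01

[A⁻]/[HA] = 1.01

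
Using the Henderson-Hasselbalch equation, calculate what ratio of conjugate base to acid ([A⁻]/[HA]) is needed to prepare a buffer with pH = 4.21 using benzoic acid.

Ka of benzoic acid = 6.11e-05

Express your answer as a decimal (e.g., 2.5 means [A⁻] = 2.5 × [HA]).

pKa = -log(6.11e-05) = 4.2140. pH = pKa + log([A⁻]/[HA]), so log([A⁻]/[HA]) = pH − pKa = 4.21 − 4.2140 = -0.0040. [A⁻]/[HA] = 10^(-0.0040) = 0.991

[A⁻]/[HA] = 0.991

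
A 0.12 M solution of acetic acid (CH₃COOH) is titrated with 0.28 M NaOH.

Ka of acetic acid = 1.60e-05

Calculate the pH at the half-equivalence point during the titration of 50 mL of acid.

At half-equivalence [HA] = [A⁻], so Henderson-Hasselbalch gives pH = pKa = -log(1.60e-05) = 4.80.

pH = pKa = 4.80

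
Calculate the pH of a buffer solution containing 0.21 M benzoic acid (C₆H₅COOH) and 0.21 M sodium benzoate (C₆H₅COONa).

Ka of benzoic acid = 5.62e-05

pKa = -log(5.62e-05) = 4.25. pH = pKa + log([A⁻]/[HA]) = 4.25 + log(0.21/0.21)

pH = 4.25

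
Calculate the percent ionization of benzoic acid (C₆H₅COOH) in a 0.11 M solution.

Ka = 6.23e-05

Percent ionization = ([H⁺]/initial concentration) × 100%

Using Ka equilibrium: x² + Ka×x - Ka×C = 0. Solving: [H⁺] = 2.5869e-03. Percent = (2.5869e-03/0.11) × 100

Percent ionization = 2.35%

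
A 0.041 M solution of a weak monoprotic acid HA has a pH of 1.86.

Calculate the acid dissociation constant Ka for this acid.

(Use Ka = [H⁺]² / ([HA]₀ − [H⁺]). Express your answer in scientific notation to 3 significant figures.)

[H⁺] = 10^(−pH) = 10^(−1.86) = 1.380e-02 M. For HA ⇌ H⁺ + A⁻, Ka = [H⁺][A⁻]/[HA] = [H⁺]² / ([HA]₀ − [H⁺]) = (1.380e-02)² / (0.041 − 1.380e-02) = 7.01e-03.

K_a = 7.01e-03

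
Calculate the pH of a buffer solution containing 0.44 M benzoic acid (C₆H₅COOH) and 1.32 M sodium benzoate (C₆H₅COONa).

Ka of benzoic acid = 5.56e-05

pKa = -log(5.56e-05) = 4.25. pH = pKa + log([A⁻]/[HA]) = 4.25 + log(1.32/0.44)

pH = 4.73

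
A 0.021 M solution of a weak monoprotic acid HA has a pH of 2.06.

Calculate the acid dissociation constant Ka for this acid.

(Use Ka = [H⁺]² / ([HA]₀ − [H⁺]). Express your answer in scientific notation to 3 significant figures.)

[H⁺] = 10^(−pH) = 10^(−2.06) = 8.710e-03 M. For HA ⇌ H⁺ + A⁻, Ka = [H⁺][A⁻]/[HA] = [H⁺]² / ([HA]₀ − [H⁺]) = (8.710e-03)² / (0.021 − 8.710e-03) = 6.17e-03.

K_a = 6.17e-03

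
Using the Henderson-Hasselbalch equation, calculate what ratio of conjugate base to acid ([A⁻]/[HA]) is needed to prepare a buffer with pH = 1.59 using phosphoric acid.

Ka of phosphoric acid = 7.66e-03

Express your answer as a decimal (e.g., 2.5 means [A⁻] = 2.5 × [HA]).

pKa = -log(7.66e-03) = 2.1158. pH = pKa + log([A⁻]/[HA]), so log([A⁻]/[HA]) = pH − pKa = 1.59 − 2.1158 = -0.5258. [A⁻]/[HA] = 10^(-0.5258) = 0.298

[A⁻]/[HA] = 0.298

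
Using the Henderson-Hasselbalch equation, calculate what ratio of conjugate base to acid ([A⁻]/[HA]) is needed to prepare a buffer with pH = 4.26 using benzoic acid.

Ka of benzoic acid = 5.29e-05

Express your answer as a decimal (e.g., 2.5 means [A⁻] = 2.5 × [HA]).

pKa = -log(5.29e-05) = 4.2765. pH = pKa + log([A⁻]/[HA]), so log([A⁻]/[HA]) = pH − pKa = 4.26 − 4.2765 = -0.0165. [A⁻]/[HA] = 10^(-0.0165) = 0.963

[A⁻]/[HA] = 0.963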